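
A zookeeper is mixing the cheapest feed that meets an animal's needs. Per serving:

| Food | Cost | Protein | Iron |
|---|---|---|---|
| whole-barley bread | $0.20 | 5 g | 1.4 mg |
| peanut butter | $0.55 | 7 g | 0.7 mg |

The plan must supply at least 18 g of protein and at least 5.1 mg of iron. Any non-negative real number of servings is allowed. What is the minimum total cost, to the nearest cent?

$0.73

whole-barley bread only: max(18/5, 5.1/1.4) = 3.643 servings → $0.73.
peanut butter only: max(18/7, 5.1/0.7) = 7.286 servings → $4.01.
whole-barley bread + peanut butter: intersection lies outside the first quadrant.
The minimum over all feasible corners is $0.73.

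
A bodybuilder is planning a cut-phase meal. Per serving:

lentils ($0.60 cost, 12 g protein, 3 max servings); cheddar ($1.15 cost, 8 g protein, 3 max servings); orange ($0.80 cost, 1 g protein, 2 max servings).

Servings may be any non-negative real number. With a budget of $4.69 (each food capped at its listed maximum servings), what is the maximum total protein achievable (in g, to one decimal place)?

Protein per dollar: lentils 20, cheddar 6.957, orange 1.25.
Take 3 servings of lentils: spends $1.80, +36.0 g protein (running total 36.0 g).
Take 2.513 servings of cheddar: spends $2.89, +20.1 g protein (running total 56.1 g).
Greedy by best ratio exhausts the cost allowance optimally: 56.1 g.

56.1 g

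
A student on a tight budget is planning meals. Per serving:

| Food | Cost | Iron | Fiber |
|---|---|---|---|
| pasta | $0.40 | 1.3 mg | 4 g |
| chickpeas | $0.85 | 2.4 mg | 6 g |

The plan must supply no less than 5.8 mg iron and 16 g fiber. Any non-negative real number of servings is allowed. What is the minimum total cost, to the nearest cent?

The cheapest plan sits at a corner of the feasible region — with two constraints it uses at most two foods.
pasta only: max(5.8/1.3, 16/4) = 4.462 servings → $1.78.
chickpeas only: max(5.8/2.4, 16/6) = 2.667 servings → $2.27.
pasta + chickpeas with both tight: 2 servings and 1.333 servings → $1.93.
So the least-cost plan costs $1.78.

$1.78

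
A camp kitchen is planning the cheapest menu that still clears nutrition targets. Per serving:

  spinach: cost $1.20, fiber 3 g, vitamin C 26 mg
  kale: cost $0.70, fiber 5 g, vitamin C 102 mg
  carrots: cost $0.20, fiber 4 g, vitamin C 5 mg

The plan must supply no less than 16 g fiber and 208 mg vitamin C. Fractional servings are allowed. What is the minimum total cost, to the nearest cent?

Two binding constraints pin down two serving amounts, so the optimal mix uses at most two foods. The candidates are each food alone (scaled to the tighter of fiber/vitamin C) and each pair with both constraints tight.
spinach only: max(16/3, 208/26) = 8 servings → $9.60.
kale only: max(16/5, 208/102) = 3.2 servings → $2.24.
carrots only: max(16/4, 208/5) = 41.6 servings → $8.32.
spinach + kale with both tight: 3.364 servings and 1.182 servings → $4.86.
spinach + carrots: intersection lies outside the first quadrant.
kale + carrots with both tight: 1.963 servings and 1.546 servings → $1.68.
Cheapest feasible corner: $1.68.

$1.68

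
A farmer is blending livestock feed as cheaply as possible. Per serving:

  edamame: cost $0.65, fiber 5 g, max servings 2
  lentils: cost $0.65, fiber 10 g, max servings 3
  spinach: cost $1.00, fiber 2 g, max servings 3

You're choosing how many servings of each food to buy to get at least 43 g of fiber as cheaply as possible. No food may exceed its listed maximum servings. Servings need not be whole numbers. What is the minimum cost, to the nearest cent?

Cost per g of fiber: lentils $0.0650, edamame $0.1300, spinach $0.5000.
Take 3 servings of lentils: +30.0 g fiber for $1.95 (total $1.95, still need 13.0 g).
Take 2 servings of edamame: +10.0 g fiber for $1.30 (total $3.25, still need 3.0 g).
Take 1.5 servings of spinach: +3.0 g fiber for $1.50 (total $4.75, still need 0.0 g).
Greedy by cheapest-per-g is optimal for a single linear constraint, so the minimum cost is $4.75.

$4.75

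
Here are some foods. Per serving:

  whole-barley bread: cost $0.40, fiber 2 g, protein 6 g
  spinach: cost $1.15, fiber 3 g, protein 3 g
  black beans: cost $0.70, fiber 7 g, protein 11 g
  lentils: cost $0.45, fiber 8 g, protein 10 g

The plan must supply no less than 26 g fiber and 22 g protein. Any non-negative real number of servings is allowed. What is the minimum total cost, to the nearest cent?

With two linear requirements the optimum uses one or two foods; enumerate the corners.
whole-barley bread only: max(26/2, 22/6) = 13 servings → $5.20.
spinach only: max(26/3, 22/3) = 8.667 servings → $9.97.
black beans only: max(26/7, 22/11) = 3.714 servings → $2.60.
lentils only: max(26/8, 22/10) = 3.25 servings → $1.46.
whole-barley bread + spinach with both targets exact would need a negative amount; discard.
whole-barley bread + black beans: intersection lies outside the first quadrant.
whole-barley bread + lentils: the both-tight solution has a negative serving — not a feasible corner.
spinach + black beans: the both-tight solution has a negative serving — not a feasible corner.
spinach + lentils with both targets exact would need a negative amount; discard.
black beans + lentils with both targets exact would need a negative amount; discard.
The minimum over all feasible corners is $1.46.

$1.46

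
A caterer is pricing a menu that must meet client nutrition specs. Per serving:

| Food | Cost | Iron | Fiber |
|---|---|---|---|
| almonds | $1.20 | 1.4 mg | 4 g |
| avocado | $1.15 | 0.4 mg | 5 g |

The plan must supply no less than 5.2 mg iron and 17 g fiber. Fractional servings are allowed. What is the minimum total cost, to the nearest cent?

Two binding constraints pin down two serving amounts, so the optimal mix uses at most two foods. The candidates are each food alone (scaled to the tighter of iron/fiber) and each pair with both constraints tight.
almonds only: max(5.2/1.4, 17/4) = 4.25 servings → $5.10.
avocado only: max(5.2/0.4, 17/5) = 13 servings → $14.95.
almonds + avocado with both tight: 3.556 servings and 0.5556 servings → $4.91.
So the least-cost plan costs $4.91.

$4.91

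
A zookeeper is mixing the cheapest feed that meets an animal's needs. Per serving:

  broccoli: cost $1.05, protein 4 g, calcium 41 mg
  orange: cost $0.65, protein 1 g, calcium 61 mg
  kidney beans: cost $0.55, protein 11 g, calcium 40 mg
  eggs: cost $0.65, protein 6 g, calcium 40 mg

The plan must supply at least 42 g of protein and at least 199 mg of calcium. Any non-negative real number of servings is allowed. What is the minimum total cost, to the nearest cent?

$2.58

Check every corner: each single food scaled to meet both minima, and each pair solved so both constraints bind.
broccoli only: max(42/4, 199/41) = 10.5 servings → $11.03.
orange only: max(42/1, 199/61) = 42 servings → $27.30.
kidney beans only: max(42/11, 199/40) = 4.975 servings → $2.74.
eggs only: max(42/6, 199/40) = 7 servings → $4.55.
broccoli + orange with both targets exact would need a negative amount; discard.
broccoli + kidney beans with both tight: 1.749 servings and 3.182 servings → $3.59.
broccoli + eggs: intersection lies outside the first quadrant.
orange + kidney beans with both tight: 0.8067 servings and 3.745 servings → $2.58.
orange + eggs: intersection lies outside the first quadrant.
kidney beans + eggs with both tight: 2.43 servings and 2.545 servings → $2.99.
Cheapest feasible corner: $2.58.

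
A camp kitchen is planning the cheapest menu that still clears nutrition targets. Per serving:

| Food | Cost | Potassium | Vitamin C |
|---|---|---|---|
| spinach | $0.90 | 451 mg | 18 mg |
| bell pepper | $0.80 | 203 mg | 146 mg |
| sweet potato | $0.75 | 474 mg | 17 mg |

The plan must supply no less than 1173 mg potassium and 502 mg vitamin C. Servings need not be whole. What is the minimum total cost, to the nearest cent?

$3.44

Two binding constraints pin down two serving amounts, so the optimal mix uses at most two foods. The candidates are each food alone (scaled to the tighter of potassium/vitamin C) and each pair with both constraints tight.
spinach only: max(1173/451, 502/18) = 27.89 servings → $25.10.
bell pepper only: max(1173/203, 502/146) = 5.778 servings → $4.62.
sweet potato only: max(1173/474, 502/17) = 29.53 servings → $22.15.
spinach + bell pepper with both tight: 1.115 servings and 3.301 servings → $3.64.
spinach + sweet potato with both targets exact would need a negative amount; discard.
bell pepper + sweet potato with both tight: 3.316 servings and 1.055 servings → $3.44.
The minimum over all feasible corners is $3.44.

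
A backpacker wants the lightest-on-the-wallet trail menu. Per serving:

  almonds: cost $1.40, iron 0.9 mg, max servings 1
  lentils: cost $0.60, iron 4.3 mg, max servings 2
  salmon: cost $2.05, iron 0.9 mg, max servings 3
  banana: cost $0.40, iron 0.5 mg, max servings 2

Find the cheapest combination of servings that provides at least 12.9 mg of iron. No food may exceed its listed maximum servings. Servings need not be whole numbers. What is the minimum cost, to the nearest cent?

$8.87

Cost per mg of iron: lentils $0.1395, banana $0.8000, almonds $1.5556, salmon $2.2778.
Take 2 servings of lentils: +8.6 mg iron for $1.20 (total $1.20, still need 4.3 mg).
Take 2 servings of banana: +1.0 mg iron for $0.80 (total $2.00, still need 3.3 mg).
Take 1 serving of almonds: +0.9 mg iron for $1.40 (total $3.40, still need 2.4 mg).
Take 2.667 servings of salmon: +2.4 mg iron for $5.47 (total $8.87, still need 0.0 mg).
Greedy by cheapest-per-mg is optimal for a single linear constraint, so the minimum cost is $8.87.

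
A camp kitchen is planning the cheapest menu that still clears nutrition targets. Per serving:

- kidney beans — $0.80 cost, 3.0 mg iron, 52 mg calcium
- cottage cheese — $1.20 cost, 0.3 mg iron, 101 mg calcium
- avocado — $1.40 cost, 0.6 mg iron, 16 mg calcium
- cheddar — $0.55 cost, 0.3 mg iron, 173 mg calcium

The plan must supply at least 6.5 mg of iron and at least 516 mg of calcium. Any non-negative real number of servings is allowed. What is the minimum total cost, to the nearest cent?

Two binding constraints pin down two serving amounts, so the optimal mix uses at most two foods. The candidates are each food alone (scaled to the tighter of iron/calcium) and each pair with both constraints tight.
kidney beans only: max(6.5/3.0, 516/52) = 9.923 servings → $7.94.
cottage cheese only: max(6.5/0.3, 516/101) = 21.67 servings → $26.00.
avocado only: max(6.5/0.6, 516/16) = 32.25 servings → $45.15.
cheddar only: max(6.5/0.3, 516/173) = 21.67 servings → $11.92.
kidney beans + cottage cheese with both tight: 1.746 servings and 4.21 servings → $6.45.
kidney beans + avocado: the both-tight solution has a negative serving — not a feasible corner.
kidney beans + cheddar with both tight: 1.926 servings and 2.404 servings → $2.86.
cottage cheese + avocado with both tight: 3.685 servings and 8.991 servings → $17.01.
cottage cheese + cheddar: intersection lies outside the first quadrant.
avocado + cheddar with both tight: 9.795 servings and 2.077 servings → $14.86.
Cheapest feasible corner: $2.86.

$2.86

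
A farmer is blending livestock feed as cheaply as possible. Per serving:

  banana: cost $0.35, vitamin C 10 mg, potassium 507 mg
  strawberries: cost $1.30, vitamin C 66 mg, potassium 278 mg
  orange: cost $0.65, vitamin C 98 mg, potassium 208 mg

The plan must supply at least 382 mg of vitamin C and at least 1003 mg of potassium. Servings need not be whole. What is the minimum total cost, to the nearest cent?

For a min-cost LP with two ≥-constraints, a basic feasible solution has at most two positive variables.
banana only: max(382/10, 1003/507) = 38.2 servings → $13.37.
strawberries only: max(382/66, 1003/278) = 5.788 servings → $7.52.
orange only: max(382/98, 1003/208) = 4.822 servings → $3.13.
banana + strawberries: intersection lies outside the first quadrant.
banana + orange with both tight: 0.3957 servings and 3.858 servings → $2.65.
strawberries + orange with both tight: 1.394 servings and 2.959 servings → $3.74.
The minimum over all feasible corners is $2.65.

$2.65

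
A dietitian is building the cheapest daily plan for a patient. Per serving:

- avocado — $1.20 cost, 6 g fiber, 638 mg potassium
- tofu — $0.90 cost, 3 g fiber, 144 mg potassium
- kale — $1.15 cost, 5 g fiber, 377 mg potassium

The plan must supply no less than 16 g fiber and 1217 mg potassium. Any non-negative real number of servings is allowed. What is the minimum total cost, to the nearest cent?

The cheapest plan sits at a corner of the feasible region — with two constraints it uses at most two foods.
avocado only: max(16/6, 1217/638) = 2.667 servings → $3.20.
tofu only: max(16/3, 1217/144) = 8.451 servings → $7.61.
kale only: max(16/5, 1217/377) = 3.228 servings → $3.71.
avocado + tofu with both tight: 1.283 servings and 2.768 servings → $4.03.
avocado + kale with both tight: 0.05711 servings and 3.131 servings → $3.67.
tofu + kale: the both-tight solution has a negative serving — not a feasible corner.
Cheapest feasible corner: $3.20.

$3.20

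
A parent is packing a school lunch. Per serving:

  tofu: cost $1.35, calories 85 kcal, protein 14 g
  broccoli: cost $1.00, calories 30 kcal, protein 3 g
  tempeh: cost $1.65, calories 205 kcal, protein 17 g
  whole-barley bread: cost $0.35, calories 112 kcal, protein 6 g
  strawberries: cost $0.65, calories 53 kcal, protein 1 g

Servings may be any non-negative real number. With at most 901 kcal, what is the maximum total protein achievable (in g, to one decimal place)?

Protein per kcal: tofu 0.1647, broccoli 0.1, tempeh 0.08293, whole-barley bread 0.05357, strawberries 0.01887.
With no serving limits, spend the whole calories allowance on tofu: 901 kcal / 85 kcal × 14 g = 148.4 g.

148.4 g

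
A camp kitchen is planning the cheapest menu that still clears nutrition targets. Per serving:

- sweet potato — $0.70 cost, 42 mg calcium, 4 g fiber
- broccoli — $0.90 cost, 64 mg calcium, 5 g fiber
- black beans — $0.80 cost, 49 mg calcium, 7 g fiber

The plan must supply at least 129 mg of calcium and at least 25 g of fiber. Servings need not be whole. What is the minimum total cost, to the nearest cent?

$2.86

sweet potato only: max(129/42, 25/4) = 6.25 servings → $4.38.
broccoli only: max(129/64, 25/5) = 5 servings → $4.50.
black beans only: max(129/49, 25/7) = 3.571 servings → $2.86.
sweet potato + broccoli: intersection lies outside the first quadrant.
sweet potato + black beans with both targets exact would need a negative amount; discard.
broccoli + black beans: intersection lies outside the first quadrant.
So the least-cost plan costs $2.86.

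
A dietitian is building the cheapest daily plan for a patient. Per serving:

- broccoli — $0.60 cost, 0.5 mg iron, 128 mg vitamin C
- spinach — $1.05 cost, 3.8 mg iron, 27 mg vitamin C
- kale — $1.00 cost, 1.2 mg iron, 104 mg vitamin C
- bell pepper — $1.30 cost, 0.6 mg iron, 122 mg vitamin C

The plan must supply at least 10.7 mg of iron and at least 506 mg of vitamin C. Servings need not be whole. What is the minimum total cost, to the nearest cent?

$4.55

This is a tiny linear program; its minimum lies at a vertex of the feasible set. List the vertices and price them.
broccoli only: max(10.7/0.5, 506/128) = 21.4 servings → $12.84.
spinach only: max(10.7/3.8, 506/27) = 18.74 servings → $19.68.
kale only: max(10.7/1.2, 506/104) = 8.917 servings → $8.92.
bell pepper only: max(10.7/0.6, 506/122) = 17.83 servings → $23.18.
broccoli + spinach with both tight: 3.455 servings and 2.361 servings → $4.55.
broccoli + kale with both targets exact would need a negative amount; discard.
broccoli + bell pepper: intersection lies outside the first quadrant.
spinach + kale with both tight: 1.394 servings and 4.504 servings → $5.97.
spinach + bell pepper with both tight: 2.239 servings and 3.652 servings → $7.10.
kale + bell pepper: the both-tight solution has a negative serving — not a feasible corner.
The minimum over all feasible corners is $4.55.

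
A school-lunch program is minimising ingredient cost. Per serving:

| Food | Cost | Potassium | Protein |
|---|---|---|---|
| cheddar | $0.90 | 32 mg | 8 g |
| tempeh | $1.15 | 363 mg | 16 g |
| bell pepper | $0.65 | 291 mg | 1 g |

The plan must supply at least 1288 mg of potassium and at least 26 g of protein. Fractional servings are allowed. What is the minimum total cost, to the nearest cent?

$3.37

cheddar only: max(1288/32, 26/8) = 40.25 servings → $36.23.
tempeh only: max(1288/363, 26/16) = 3.548 servings → $4.08.
bell pepper only: max(1288/291, 26/1) = 26 servings → $16.90.
cheddar + tempeh: the both-tight solution has a negative serving — not a feasible corner.
cheddar + bell pepper with both tight: 2.734 servings and 4.125 servings → $5.14.
tempeh + bell pepper with both tight: 1.462 servings and 2.602 servings → $3.37.
Cheapest feasible corner: $3.37.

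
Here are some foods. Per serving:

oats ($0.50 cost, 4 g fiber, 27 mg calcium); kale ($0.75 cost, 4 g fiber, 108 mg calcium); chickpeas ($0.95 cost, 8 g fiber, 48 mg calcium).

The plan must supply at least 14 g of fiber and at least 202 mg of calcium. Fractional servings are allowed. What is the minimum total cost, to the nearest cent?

$2.05

Minimising a linear cost over {fiber ≥ 14, calcium ≥ 202, servings ≥ 0} — the optimum is at a vertex, using one or two foods.
oats only: max(14/4, 202/27) = 7.481 servings → $3.74.
kale only: max(14/4, 202/108) = 3.5 servings → $2.62.
chickpeas only: max(14/8, 202/48) = 4.208 servings → $4.00.
oats + kale with both tight: 2.173 servings and 1.327 servings → $2.08.
oats + chickpeas with both targets exact would need a negative amount; discard.
kale + chickpeas with both tight: 1.405 servings and 1.048 servings → $2.05.
So the least-cost plan costs $2.05.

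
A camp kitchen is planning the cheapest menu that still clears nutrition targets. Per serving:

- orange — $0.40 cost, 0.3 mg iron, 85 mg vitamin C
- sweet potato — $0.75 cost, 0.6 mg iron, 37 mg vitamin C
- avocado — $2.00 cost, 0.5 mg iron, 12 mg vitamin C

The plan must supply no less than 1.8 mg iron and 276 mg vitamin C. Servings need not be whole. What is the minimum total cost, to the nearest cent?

A basic optimal solution has at most two foods positive. Try each food alone and each pair with both targets met exactly.
orange only: max(1.8/0.3, 276/85) = 6 servings → $2.40.
sweet potato only: max(1.8/0.6, 276/37) = 7.459 servings → $5.59.
avocado only: max(1.8/0.5, 276/12) = 23 servings → $46.00.
orange + sweet potato with both tight: 2.481 servings and 1.759 servings → $2.31.
orange + avocado with both tight: 2.992 servings and 1.805 servings → $4.81.
sweet potato + avocado with both targets exact would need a negative amount; discard.
Cheapest feasible corner: $2.31.

$2.31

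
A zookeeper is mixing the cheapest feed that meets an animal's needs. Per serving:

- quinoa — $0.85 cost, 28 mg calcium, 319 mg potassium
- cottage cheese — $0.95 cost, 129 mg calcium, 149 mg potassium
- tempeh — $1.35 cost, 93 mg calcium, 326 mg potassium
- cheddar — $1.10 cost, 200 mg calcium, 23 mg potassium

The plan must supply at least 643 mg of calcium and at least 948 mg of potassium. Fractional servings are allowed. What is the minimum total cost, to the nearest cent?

$5.20

An LP optimum is at a vertex; with two nutrient constraints at most two foods are used. Check each candidate.
quinoa only: max(643/28, 948/319) = 22.96 servings → $19.52.
cottage cheese only: max(643/129, 948/149) = 6.362 servings → $6.04.
tempeh only: max(643/93, 948/326) = 6.914 servings → $9.33.
cheddar only: max(643/200, 948/23) = 41.22 servings → $45.34.
quinoa + cottage cheese with both tight: 0.7162 servings and 4.829 servings → $5.20.
quinoa + tempeh: intersection lies outside the first quadrant.
quinoa + cheddar with both tight: 2.768 servings and 2.827 servings → $5.46.
cottage cheese + tempeh with both tight: 4.307 servings and 0.9393 servings → $5.36.
cottage cheese + cheddar: the both-tight solution has a negative serving — not a feasible corner.
tempeh + cheddar with both tight: 2.772 servings and 1.926 servings → $5.86.
The minimum over all feasible corners is $5.20.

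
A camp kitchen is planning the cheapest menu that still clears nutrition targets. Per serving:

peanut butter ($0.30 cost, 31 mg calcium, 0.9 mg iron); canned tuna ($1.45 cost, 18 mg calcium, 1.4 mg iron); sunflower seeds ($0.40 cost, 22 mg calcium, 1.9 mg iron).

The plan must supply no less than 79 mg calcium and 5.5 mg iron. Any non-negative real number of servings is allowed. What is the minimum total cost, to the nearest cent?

Minimising a linear cost over {calcium ≥ 79, iron ≥ 5.5, servings ≥ 0} — the optimum is at a vertex, using one or two foods.
peanut butter only: max(79/31, 5.5/0.9) = 6.111 servings → $1.83.
canned tuna only: max(79/18, 5.5/1.4) = 4.389 servings → $6.36.
sunflower seeds only: max(79/22, 5.5/1.9) = 3.591 servings → $1.44.
peanut butter + canned tuna with both tight: 0.4265 servings and 3.654 servings → $5.43.
peanut butter + sunflower seeds with both tight: 0.7442 servings and 2.542 servings → $1.24.
canned tuna + sunflower seeds with both targets exact would need a negative amount; discard.
Cheapest feasible corner: $1.24.

$1.24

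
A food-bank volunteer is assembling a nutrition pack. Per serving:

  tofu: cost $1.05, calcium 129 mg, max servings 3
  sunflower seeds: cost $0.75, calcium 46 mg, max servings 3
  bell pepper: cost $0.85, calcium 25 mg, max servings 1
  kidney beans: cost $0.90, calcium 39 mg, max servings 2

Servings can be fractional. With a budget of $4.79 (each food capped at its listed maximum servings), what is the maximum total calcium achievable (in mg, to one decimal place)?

487.6 mg

Calcium per dollar: tofu 122.9, sunflower seeds 61.33, kidney beans 43.33, bell pepper 29.41.
Take 3 servings of tofu: spends $3.15, +387.0 mg calcium (running total 387.0 mg).
Take 2.187 servings of sunflower seeds: spends $1.64, +100.6 mg calcium (running total 487.6 mg).
Filling greedily by calcium-per-dollar is optimal for one linear limit, giving 487.6 mg.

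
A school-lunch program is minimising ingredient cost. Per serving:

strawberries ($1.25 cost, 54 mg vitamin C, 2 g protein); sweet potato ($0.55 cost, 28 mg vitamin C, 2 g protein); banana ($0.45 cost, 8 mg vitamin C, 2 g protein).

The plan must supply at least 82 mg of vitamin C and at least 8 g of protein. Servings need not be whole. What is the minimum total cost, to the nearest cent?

At the optimum either one food covers both requirements or two foods hit both targets exactly; no other combination can be cheaper.
strawberries only: max(82/54, 8/2) = 4 servings → $5.00.
sweet potato only: max(82/28, 8/2) = 4 servings → $2.20.
banana only: max(82/8, 8/2) = 10.25 servings → $4.61.
strawberries + sweet potato: the both-tight solution has a negative serving — not a feasible corner.
strawberries + banana with both tight: 1.087 servings and 2.913 servings → $2.67.
sweet potato + banana with both tight: 2.5 servings and 1.5 servings → $2.05.
So the least-cost plan costs $2.05.

$2.05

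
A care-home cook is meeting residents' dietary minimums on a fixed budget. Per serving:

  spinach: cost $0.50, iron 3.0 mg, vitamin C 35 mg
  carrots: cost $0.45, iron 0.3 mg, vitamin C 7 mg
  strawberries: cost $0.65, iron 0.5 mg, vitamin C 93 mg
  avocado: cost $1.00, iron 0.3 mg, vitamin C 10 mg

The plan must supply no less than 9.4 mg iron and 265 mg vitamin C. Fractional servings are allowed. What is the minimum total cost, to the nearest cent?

$2.58

The cheapest plan sits at a corner of the feasible region — with two constraints it uses at most two foods.
spinach only: max(9.4/3.0, 265/35) = 7.571 servings → $3.79.
carrots only: max(9.4/0.3, 265/7) = 37.86 servings → $17.04.
strawberries only: max(9.4/0.5, 265/93) = 18.8 servings → $12.22.
avocado only: max(9.4/0.3, 265/10) = 31.33 servings → $31.33.
spinach + carrots: the both-tight solution has a negative serving — not a feasible corner.
spinach + strawberries with both tight: 2.836 servings and 1.782 servings → $2.58.
spinach + avocado with both tight: 0.7436 servings and 23.9 servings → $24.27.
carrots + strawberries with both tight: 30.4 servings and 0.5615 servings → $14.04.
carrots + avocado with both tight: 16.11 servings and 15.22 servings → $22.47.
strawberries + avocado with both targets exact would need a negative amount; discard.
Cheapest feasible corner: $2.58.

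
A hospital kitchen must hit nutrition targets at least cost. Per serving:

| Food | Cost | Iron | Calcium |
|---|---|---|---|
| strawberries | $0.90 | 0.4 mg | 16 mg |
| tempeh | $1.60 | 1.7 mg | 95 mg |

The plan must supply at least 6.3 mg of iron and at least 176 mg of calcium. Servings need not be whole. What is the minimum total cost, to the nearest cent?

An LP optimum is at a vertex; with two nutrient constraints at most two foods are used. Check each candidate.
strawberries only: max(6.3/0.4, 176/16) = 15.75 servings → $14.18.
tempeh only: max(6.3/1.7, 176/95) = 3.706 servings → $5.93.
strawberries + tempeh: the both-tight solution has a negative serving — not a feasible corner.
So the least-cost plan costs $5.93.

$5.93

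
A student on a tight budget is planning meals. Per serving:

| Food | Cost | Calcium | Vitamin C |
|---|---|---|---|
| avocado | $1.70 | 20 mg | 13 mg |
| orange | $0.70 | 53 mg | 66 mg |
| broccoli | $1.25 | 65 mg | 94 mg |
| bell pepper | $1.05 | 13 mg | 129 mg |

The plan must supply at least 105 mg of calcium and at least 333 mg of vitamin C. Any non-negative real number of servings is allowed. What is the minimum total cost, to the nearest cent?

A basic optimal solution has at most two foods positive. Try each food alone and each pair with both targets met exactly.
avocado only: max(105/20, 333/13) = 25.62 servings → $43.55.
orange only: max(105/53, 333/66) = 5.045 servings → $3.53.
broccoli only: max(105/65, 333/94) = 3.543 servings → $4.43.
bell pepper only: max(105/13, 333/129) = 8.077 servings → $8.48.
avocado + orange: intersection lies outside the first quadrant.
avocado + broccoli: the both-tight solution has a negative serving — not a feasible corner.
avocado + bell pepper with both tight: 3.822 servings and 2.196 servings → $8.80.
orange + broccoli with both targets exact would need a negative amount; discard.
orange + bell pepper with both tight: 1.541 servings and 1.793 servings → $2.96.
broccoli + bell pepper with both tight: 1.287 servings and 1.644 servings → $3.33.
So the least-cost plan costs $2.96.

$2.96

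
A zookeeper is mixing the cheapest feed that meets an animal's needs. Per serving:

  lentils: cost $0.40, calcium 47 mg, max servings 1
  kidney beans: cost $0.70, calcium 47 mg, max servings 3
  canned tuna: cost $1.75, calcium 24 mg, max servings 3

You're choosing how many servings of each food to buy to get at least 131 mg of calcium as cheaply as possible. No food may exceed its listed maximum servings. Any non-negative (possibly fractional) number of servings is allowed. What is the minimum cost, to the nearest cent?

Cost per mg of calcium: lentils $0.0085, kidney beans $0.0149, canned tuna $0.0729.
Take 1 serving of lentils: +47.0 mg calcium for $0.40 (total $0.40, still need 84.0 mg).
Take 1.787 servings of kidney beans: +84.0 mg calcium for $1.25 (total $1.65, still need 0.0 mg).
Greedy by cheapest-per-mg is optimal for a single linear constraint, so the minimum cost is $1.65.

$1.65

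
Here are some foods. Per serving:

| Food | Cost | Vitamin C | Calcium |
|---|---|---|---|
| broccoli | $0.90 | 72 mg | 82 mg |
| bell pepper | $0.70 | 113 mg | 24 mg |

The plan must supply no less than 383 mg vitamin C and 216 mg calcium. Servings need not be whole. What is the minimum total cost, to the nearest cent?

With two linear requirements the optimum uses one or two foods; enumerate the corners.
broccoli only: max(383/72, 216/82) = 5.319 servings → $4.79.
bell pepper only: max(383/113, 216/24) = 9 servings → $6.30.
broccoli + bell pepper with both tight: 2.019 servings and 2.103 servings → $3.29.
So the least-cost plan costs $3.29.

$3.29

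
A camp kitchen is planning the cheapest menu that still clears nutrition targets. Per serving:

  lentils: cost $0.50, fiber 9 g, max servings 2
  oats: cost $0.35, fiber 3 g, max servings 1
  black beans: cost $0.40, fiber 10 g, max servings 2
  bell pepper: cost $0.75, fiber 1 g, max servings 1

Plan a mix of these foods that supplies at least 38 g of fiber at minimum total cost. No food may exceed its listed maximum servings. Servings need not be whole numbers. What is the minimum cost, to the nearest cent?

Cost per g of fiber: black beans $0.0400, lentils $0.0556, oats $0.1167, bell pepper $0.7500.
Take 2 servings of black beans: +20.0 g fiber for $0.80 (total $0.80, still need 18.0 g).
Take 2 servings of lentils: +18.0 g fiber for $1.00 (total $1.80, still need 0.0 g).
Filling from the cheapest source first is optimal under one linear minimum: $1.80.

$1.80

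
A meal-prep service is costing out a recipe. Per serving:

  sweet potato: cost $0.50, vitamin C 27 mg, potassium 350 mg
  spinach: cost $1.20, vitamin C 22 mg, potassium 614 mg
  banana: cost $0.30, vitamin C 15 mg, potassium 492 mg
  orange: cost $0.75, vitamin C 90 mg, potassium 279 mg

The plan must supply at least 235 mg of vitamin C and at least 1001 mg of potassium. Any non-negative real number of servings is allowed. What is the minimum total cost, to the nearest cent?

$2.07

sweet potato only: max(235/27, 1001/350) = 8.704 servings → $4.35.
spinach only: max(235/22, 1001/614) = 10.68 servings → $12.82.
banana only: max(235/15, 1001/492) = 15.67 servings → $4.70.
orange only: max(235/90, 1001/279) = 3.588 servings → $2.69.
sweet potato + spinach: intersection lies outside the first quadrant.
sweet potato + banana with both targets exact would need a negative amount; discard.
sweet potato + orange with both tight: 1.023 servings and 2.304 servings → $2.24.
spinach + banana: intersection lies outside the first quadrant.
spinach + orange with both tight: 0.4993 servings and 2.489 servings → $2.47.
banana + orange with both tight: 0.6117 servings and 2.509 servings → $2.07.
The minimum over all feasible corners is $2.07.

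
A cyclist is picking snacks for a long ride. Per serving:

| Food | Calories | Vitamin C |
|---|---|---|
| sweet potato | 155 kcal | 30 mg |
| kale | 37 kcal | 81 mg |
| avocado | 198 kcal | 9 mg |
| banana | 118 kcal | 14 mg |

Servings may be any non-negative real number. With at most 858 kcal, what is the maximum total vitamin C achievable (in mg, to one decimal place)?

1878.3 mg

Vitamin C per kcal: kale 2.189, sweet potato 0.1935, banana 0.1186, avocado 0.04545.
With no serving limits, spend the whole calories allowance on kale: 858 kcal / 37 kcal × 81 mg = 1878.3 mg.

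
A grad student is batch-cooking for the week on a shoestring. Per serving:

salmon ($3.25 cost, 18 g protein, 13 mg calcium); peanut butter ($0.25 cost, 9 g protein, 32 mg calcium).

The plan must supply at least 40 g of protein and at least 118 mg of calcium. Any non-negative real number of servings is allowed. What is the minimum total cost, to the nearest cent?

For a min-cost LP with two ≥-constraints, a basic feasible solution has at most two positive variables.
salmon only: max(40/18, 118/13) = 9.077 servings → $29.50.
peanut butter only: max(40/9, 118/32) = 4.444 servings → $1.11.
salmon + peanut butter with both tight: 0.4749 servings and 3.495 servings → $2.42.
The minimum over all feasible corners is $1.11.

$1.11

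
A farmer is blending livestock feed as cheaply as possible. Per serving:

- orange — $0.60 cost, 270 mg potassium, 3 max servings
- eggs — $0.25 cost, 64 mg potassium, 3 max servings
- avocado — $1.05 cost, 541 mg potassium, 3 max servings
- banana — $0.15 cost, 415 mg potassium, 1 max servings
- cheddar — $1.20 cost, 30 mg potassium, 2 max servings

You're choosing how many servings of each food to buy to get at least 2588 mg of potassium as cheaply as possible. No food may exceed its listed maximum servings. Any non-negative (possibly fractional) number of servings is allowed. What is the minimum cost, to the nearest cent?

$4.52

Cost per mg of potassium: banana $0.0004, avocado $0.0019, orange $0.0022, eggs $0.0039, cheddar $0.0400.
Take 1 serving of banana: +415.0 mg potassium for $0.15 (total $0.15, still need 2173.0 mg).
Take 3 servings of avocado: +1623.0 mg potassium for $3.15 (total $3.30, still need 550.0 mg).
Take 2.037 servings of orange: +550.0 mg potassium for $1.22 (total $4.52, still need 0.0 mg).
Greedy by cheapest-per-mg is optimal for a single linear constraint, so the minimum cost is $4.52.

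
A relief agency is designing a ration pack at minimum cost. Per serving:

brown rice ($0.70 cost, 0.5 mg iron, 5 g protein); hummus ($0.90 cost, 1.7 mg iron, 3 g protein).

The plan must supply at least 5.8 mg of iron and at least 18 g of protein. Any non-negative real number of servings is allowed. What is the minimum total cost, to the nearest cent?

With two linear requirements the optimum uses one or two foods; enumerate the corners.
brown rice only: max(5.8/0.5, 18/5) = 11.6 servings → $8.12.
hummus only: max(5.8/1.7, 18/3) = 6 servings → $5.40.
brown rice + hummus with both tight: 1.886 servings and 2.857 servings → $3.89.
The minimum over all feasible corners is $3.89.

$3.89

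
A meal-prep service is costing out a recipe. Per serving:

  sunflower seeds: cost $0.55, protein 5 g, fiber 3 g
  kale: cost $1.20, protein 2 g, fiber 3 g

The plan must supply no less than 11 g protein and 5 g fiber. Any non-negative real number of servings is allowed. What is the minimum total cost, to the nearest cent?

$1.21

sunflower seeds only: max(11/5, 5/3) = 2.2 servings → $1.21.
kale only: max(11/2, 5/3) = 5.5 servings → $6.60.
sunflower seeds + kale: intersection lies outside the first quadrant.
The minimum over all feasible corners is $1.21.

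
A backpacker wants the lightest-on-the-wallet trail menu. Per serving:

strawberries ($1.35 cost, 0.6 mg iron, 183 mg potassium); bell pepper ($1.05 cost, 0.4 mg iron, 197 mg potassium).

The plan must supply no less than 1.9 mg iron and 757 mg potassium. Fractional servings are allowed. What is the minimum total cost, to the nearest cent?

$4.63

A basic optimal solution has at most two foods positive. Try each food alone and each pair with both targets met exactly.
strawberries only: max(1.9/0.6, 757/183) = 4.137 servings → $5.58.
bell pepper only: max(1.9/0.4, 757/197) = 4.75 servings → $4.99.
strawberries + bell pepper with both tight: 1.589 servings and 2.367 servings → $4.63.
So the least-cost plan costs $4.63.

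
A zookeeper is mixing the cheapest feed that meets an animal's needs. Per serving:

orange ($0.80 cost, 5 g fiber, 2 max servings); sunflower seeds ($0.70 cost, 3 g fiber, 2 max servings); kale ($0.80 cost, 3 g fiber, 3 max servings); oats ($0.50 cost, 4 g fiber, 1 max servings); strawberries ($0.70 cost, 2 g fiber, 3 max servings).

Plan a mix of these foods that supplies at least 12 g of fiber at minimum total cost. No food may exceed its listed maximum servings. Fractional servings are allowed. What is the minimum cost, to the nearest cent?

$1.78

Cost per g of fiber: oats $0.1250, orange $0.1600, sunflower seeds $0.2333, kale $0.2667, strawberries $0.3500.
Take 1 serving of oats: +4.0 g fiber for $0.50 (total $0.50, still need 8.0 g).
Take 1.6 servings of orange: +8.0 g fiber for $1.28 (total $1.78, still need 0.0 g).
Greedy by cheapest-per-g is optimal for a single linear constraint, so the minimum cost is $1.78.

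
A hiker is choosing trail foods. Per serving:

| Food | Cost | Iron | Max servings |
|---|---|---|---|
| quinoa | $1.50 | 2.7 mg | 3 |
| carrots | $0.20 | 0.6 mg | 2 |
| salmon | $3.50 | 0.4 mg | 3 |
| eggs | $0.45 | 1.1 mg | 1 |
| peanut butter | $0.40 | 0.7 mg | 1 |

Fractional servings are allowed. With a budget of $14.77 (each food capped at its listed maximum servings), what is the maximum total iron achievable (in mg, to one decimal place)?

Iron per dollar: carrots 3, eggs 2.444, quinoa 1.8, peanut butter 1.75, salmon 0.1143.
Take 2 servings of carrots: spends $0.40, +1.2 mg iron (running total 1.2 mg).
Take 1 serving of eggs: spends $0.45, +1.1 mg iron (running total 2.3 mg).
Take 3 servings of quinoa: spends $4.50, +8.1 mg iron (running total 10.4 mg).
Take 1 serving of peanut butter: spends $0.40, +0.7 mg iron (running total 11.1 mg).
Take 2.577 servings of salmon: spends $9.02, +1.0 mg iron (running total 12.1 mg).
Filling greedily by iron-per-dollar is optimal for one linear limit, giving 12.1 mg.

12.1 mg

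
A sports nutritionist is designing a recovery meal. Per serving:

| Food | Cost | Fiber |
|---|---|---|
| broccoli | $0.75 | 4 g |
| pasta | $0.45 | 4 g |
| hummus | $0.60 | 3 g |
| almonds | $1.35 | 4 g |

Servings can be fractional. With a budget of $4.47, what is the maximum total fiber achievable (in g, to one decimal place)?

39.7 g

Fiber per dollar: pasta 8.889, broccoli 5.333, hummus 5, almonds 2.963.
With no serving limits, spend the whole cost allowance on pasta: $4.47 / $0.45 × 4 g = 39.7 g.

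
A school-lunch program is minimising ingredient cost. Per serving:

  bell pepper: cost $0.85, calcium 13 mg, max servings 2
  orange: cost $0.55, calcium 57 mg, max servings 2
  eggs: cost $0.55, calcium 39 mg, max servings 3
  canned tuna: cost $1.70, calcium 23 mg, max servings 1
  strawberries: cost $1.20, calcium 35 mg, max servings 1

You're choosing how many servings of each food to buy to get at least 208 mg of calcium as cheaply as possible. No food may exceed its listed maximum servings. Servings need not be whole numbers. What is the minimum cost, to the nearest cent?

Cost per mg of calcium: orange $0.0096, eggs $0.0141, strawberries $0.0343, bell pepper $0.0654, canned tuna $0.0739.
Take 2 servings of orange: +114.0 mg calcium for $1.10 (total $1.10, still need 94.0 mg).
Take 2.41 servings of eggs: +94.0 mg calcium for $1.33 (total $2.43, still need 0.0 mg).
Filling from the cheapest source first is optimal under one linear minimum: $2.43.

$2.43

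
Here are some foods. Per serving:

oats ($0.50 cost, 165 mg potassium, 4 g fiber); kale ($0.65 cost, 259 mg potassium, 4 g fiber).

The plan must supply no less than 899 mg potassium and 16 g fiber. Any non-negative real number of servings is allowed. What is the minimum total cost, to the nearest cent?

$2.38

Compare the cost at each extreme point of the feasible region.
oats only: max(899/165, 16/4) = 5.448 servings → $2.72.
kale only: max(899/259, 16/4) = 4 servings → $2.60.
oats + kale with both tight: 1.457 servings and 2.543 servings → $2.38.
The minimum over all feasible corners is $2.38.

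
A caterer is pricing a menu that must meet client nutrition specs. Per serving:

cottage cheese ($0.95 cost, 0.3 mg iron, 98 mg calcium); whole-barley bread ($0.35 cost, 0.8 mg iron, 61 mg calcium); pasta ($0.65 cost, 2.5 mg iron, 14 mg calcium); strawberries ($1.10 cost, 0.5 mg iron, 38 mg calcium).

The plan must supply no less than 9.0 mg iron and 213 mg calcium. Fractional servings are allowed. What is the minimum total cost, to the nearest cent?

$2.75

For a min-cost LP with two ≥-constraints, a basic feasible solution has at most two positive variables.
cottage cheese only: max(9.0/0.3, 213/98) = 30 servings → $28.50.
whole-barley bread only: max(9.0/0.8, 213/61) = 11.25 servings → $3.94.
pasta only: max(9.0/2.5, 213/14) = 15.21 servings → $9.89.
strawberries only: max(9.0/0.5, 213/38) = 18 servings → $19.80.
cottage cheese + whole-barley bread with both targets exact would need a negative amount; discard.
cottage cheese + pasta with both tight: 1.688 servings and 3.397 servings → $3.81.
cottage cheese + strawberries: intersection lies outside the first quadrant.
whole-barley bread + pasta with both tight: 2.877 servings and 2.679 servings → $2.75.
whole-barley bread + strawberries: intersection lies outside the first quadrant.
pasta + strawberries with both tight: 2.676 servings and 4.619 servings → $6.82.
The minimum over all feasible corners is $2.75.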